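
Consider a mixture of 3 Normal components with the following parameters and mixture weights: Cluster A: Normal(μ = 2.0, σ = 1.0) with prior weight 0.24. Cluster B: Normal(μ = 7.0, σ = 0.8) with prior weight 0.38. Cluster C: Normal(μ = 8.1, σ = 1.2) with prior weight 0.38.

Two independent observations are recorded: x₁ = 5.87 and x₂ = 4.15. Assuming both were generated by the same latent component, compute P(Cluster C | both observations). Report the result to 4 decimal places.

0.3439

P(component k | x) = w_k·f_k(x) / marginal(x), where marginal(x) = Σ_j w_j·f_j(x).
Since both observations come from the same component, the likelihood for component k is f_k(x₁)·f_k(x₂).
  f_A = [(1/(1.0·√(2π)))·exp(−(5.87−2.0)²/(2·1.0²)) = 0.398942·exp(-7.48845) = 0.000223212] × [0.03955] = 8.82804e-06
  f_B = [(1/(0.8·√(2π)))·exp(−(5.87−7.0)²/(2·0.8²)) = 0.498678·exp(-0.99758) = 0.183898] × [0.000874815] = 0.000160877
  f_C = [(1/(1.2·√(2π)))·exp(−(5.87−8.1)²/(2·1.2²)) = 0.332452·exp(-1.72670) = 0.0591333] × [0.00147545] = 8.7248e-05
Prior × likelihood for each component:
  w_A·f_A = 0.24 × 8.82804e-06 = 2.11873e-06
  w_B·f_B = 0.38 × 0.000160877 = 6.11332e-05
  w_C·f_C = 0.38 × 8.7248e-05 = 3.31542e-05
Normaliser: 2.11873e-06 + 6.11332e-05 + 3.31542e-05 = 9.64062e-05
So the posterior for Cluster C is 3.31542e-05 / 9.64062e-05 ≈ 0.3439.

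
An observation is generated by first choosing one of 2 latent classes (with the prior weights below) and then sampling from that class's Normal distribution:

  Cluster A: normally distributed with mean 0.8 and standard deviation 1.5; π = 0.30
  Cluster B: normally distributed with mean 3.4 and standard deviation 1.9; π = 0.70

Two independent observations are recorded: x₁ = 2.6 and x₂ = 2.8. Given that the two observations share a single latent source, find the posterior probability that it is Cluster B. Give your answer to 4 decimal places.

0.8635

The responsibility of component k is π_k f_k(x) divided by Σ_j π_j f_j(x).
Since both observations come from the same component, the likelihood for component k is f_k(x₁)·f_k(x₂).
  p_A = [(1/(1.5·√(2π)))·exp(−(2.6−0.8)²/(2·1.5²)) = 0.265962·exp(-0.72000) = 0.129457] × [0.10934] = 0.0141549
  p_B = [(1/(1.9·√(2π)))·exp(−(2.6−3.4)²/(2·1.9²)) = 0.209970·exp(-0.08864) = 0.192158] × [0.199757] = 0.038385
Unnormalised posteriors:
  π_A·p_A = 0.30 × 0.0141549 = 0.00424646
  π_B·p_B = 0.70 × 0.038385 = 0.0268695
Normaliser: 0.00424646 + 0.0268695 = 0.0311159
P(Cluster B | x₁,x₂) = 0.0268695 / 0.0311159 ≈ 0.8635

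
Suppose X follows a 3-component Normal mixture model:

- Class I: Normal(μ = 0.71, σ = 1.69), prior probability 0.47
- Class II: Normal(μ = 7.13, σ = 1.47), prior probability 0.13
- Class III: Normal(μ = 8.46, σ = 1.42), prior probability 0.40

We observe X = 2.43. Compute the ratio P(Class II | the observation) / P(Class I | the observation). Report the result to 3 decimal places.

Since P(k|x) ∝ w_k f_k(x), the posterior odds are w_i f_i(x) / (w_j f_j(x)).
Normal densities:
  L_I = 0.140637
  L_II = 0.00163601
  L_III = 3.41111e-05
Posterior odds = (w_II·L_II) / (w_I·L_I) = (0.13·0.00163601) / (0.47·0.140637) = 0.000212681 / 0.0660992 ≈ 0.003

0.003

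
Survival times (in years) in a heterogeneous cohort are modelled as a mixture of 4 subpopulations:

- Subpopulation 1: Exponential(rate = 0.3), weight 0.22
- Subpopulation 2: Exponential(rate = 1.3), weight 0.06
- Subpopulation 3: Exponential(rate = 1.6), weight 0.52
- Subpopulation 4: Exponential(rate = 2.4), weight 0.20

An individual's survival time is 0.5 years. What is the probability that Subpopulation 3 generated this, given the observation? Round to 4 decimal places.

Posterior ∝ prior × likelihood, so P(k | x) ∝ π_k f_k(x); normalise over all components.
Exponential densities:
  f_1 = 0.258212
  f_2 = 0.67866
  f_3 = 0.718926
  f_4 = 0.722866
Unnormalised posteriors:
  π_1·f_1 = 0.22 × 0.258212 = 0.0568067
  π_2·f_2 = 0.06 × 0.67866 = 0.0407196
  π_3·f_3 = 0.52 × 0.718926 = 0.373842
  π_4·f_4 = 0.20 × 0.722866 = 0.144573
Evidence: 0.0568067 + 0.0407196 + 0.373842 + 0.144573 = 0.615941
Responsibility of Subpopulation 3: 0.373842 / 0.615941 ≈ 0.6069

0.6069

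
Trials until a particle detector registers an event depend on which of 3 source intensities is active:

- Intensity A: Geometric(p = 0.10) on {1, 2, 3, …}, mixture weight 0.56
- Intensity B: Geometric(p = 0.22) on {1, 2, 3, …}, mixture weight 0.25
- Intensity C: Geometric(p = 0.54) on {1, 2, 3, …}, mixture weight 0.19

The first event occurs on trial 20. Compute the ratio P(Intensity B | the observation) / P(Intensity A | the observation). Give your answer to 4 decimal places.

0.0648

Only the two components matter; the odds are (π_i f_i(x)) / (π_j f_j(x)).
Evaluate each component's likelihood at the observed value:
  f_A = 0.10·(1−0.10)^19 = 0.10·0.135085 = 0.0135085
  f_B = 0.22·(1−0.22)^19 = 0.22·0.00890835 = 0.00195984
  f_C = 0.54·(1−0.54)^19 = 0.54·3.912e-07 = 2.11248e-07
Odds = (0.25/0.56) × (0.00195984/0.0135085) = 0.446429 × 0.145082 ≈ 0.0648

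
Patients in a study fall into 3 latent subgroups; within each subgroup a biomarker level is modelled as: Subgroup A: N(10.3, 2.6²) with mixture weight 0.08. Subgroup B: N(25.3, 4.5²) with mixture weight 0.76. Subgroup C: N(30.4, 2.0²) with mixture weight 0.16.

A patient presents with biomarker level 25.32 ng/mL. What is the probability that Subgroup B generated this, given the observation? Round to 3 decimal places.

0.982

The responsibility of component k is w_k f_k(x) divided by Σ_j w_j f_j(x).
Evaluate each component's likelihood at the observed value:
  p_A = (1/(2.6·√(2π)))·exp(−(25.32−10.3)²/(2·2.6²)) = 0.153439·exp(-16.68642) = 8.69194e-09
  p_B = (1/(4.5·√(2π)))·exp(−(25.32−25.3)²/(2·4.5²)) = 0.088654·exp(-0.00001) = 0.088653
  p_C = (1/(2.0·√(2π)))·exp(−(25.32−30.4)²/(2·2.0²)) = 0.199471·exp(-3.22580) = 0.00792379
Unnormalised posteriors:
  w_A·p_A = 0.08 × 8.69194e-09 = 6.95355e-10
  w_B·p_B = 0.76 × 0.088653 = 0.0673763
  w_C·p_C = 0.16 × 0.00792379 = 0.00126781
Marginal: 6.95355e-10 + 0.0673763 + 0.00126781 = 0.0686441
So the posterior for Subgroup B is 0.0673763 / 0.0686441 ≈ 0.982.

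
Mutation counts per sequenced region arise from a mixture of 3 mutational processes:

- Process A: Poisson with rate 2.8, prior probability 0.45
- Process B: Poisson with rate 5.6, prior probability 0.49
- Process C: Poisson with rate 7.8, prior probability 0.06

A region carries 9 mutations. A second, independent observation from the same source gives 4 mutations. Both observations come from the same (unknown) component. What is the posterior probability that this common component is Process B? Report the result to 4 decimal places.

0.8757

By Bayes' theorem, P(k | x) = w_k f_k(x) / Σ_j w_j f_j(x).
Since both observations come from the same component, the likelihood for component k is f_k(x₁)·f_k(x₂).
  p_A = [e^(−2.8)·2.8^9/9! = 0.0017727] × [0.155739] = 0.000276078
  p_B = [e^(−5.6)·5.6^9/9! = 0.0551925] × [0.151528] = 0.00836319
  p_C = [e^(−7.8)·7.8^9/9! = 0.120668] × [0.0631932] = 0.00762538
Multiply by the mixture weights:
  w_A·p_A = 0.45 × 0.000276078 = 0.000124235
  w_B·p_B = 0.49 × 0.00836319 = 0.00409796
  w_C·p_C = 0.06 × 0.00762538 = 0.000457523
Sum: 0.000124235 + 0.00409796 + 0.000457523 = 0.00467972
P(Process B | x₁,x₂) = 0.00409796 / 0.00467972 ≈ 0.8757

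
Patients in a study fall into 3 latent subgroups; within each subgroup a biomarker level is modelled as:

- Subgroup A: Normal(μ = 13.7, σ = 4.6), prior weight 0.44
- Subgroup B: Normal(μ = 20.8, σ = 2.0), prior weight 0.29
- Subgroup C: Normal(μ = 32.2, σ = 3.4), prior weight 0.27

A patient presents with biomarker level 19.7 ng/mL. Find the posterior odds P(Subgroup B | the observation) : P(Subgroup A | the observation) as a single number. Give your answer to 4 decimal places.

Since P(k|x) ∝ w_k f_k(x), the posterior odds are w_i f_i(x) / (w_j f_j(x)).
Evaluate each component's likelihood at the observed value:
  p_A = 0.0370437
  p_B = 0.171472
  p_C = 0.000136262
0.0497269 / 0.0162992 ≈ 3.0509

3.0509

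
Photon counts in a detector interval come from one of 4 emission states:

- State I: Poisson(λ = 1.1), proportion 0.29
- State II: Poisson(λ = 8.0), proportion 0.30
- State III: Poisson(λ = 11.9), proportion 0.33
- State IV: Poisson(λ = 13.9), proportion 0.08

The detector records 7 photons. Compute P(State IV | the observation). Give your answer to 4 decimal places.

0.0250

Posterior ∝ prior × likelihood, so P(k | x) ∝ P(Z=k) f_k(x); normalise over all components.
Poisson probabilities:
  p_I = 0.000128705
  p_II = 0.139587
  p_III = 0.0455296
  p_IV = 0.0182802
Multiply by the mixture weights:
  P(Z=I)·p_I = 0.29 × 0.000128705 = 3.73244e-05
  P(Z=II)·p_II = 0.30 × 0.139587 = 0.041876
  P(Z=III)·p_III = 0.33 × 0.0455296 = 0.0150248
  P(Z=IV)·p_IV = 0.08 × 0.0182802 = 0.00146241
Normaliser: 3.73244e-05 + 0.041876 + 0.0150248 + 0.00146241 = 0.0584005
Responsibility of State IV: 0.00146241 / 0.0584005 ≈ 0.0250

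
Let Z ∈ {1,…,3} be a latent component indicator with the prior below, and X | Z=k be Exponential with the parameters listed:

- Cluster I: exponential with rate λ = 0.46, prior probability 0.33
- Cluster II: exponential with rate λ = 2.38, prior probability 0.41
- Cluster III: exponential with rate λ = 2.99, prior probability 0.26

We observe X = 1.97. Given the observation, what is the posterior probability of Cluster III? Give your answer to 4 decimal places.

P(component k | x) = π_k·f_k(x) / marginal(x), where marginal(x) = Σ_j π_j·f_j(x).
Component likelihoods at x = 1.97:
  p_I = 0.46·e^(−0.46·1.97) = 0.46·e^(−0.9062) = 0.185866
  p_II = 2.38·e^(−2.38·1.97) = 2.38·e^(−4.6886) = 0.0218949
  p_III = 2.99·e^(−2.99·1.97) = 2.99·e^(−5.8903) = 0.00827078
Multiply by the mixture weights:
  π_I·p_I = 0.33 × 0.185866 = 0.0613358
  π_II·p_II = 0.41 × 0.0218949 = 0.00897693
  π_III·p_III = 0.26 × 0.00827078 = 0.0021504
Marginal: 0.0613358 + 0.00897693 + 0.0021504 = 0.0724631
P(Cluster III | x) ≈ 0.0297

0.0297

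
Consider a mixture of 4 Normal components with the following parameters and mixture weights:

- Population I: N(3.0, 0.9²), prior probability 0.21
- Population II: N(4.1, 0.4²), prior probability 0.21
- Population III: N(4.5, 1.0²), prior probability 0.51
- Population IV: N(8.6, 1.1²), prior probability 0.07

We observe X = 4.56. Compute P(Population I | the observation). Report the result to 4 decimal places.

Posterior ∝ prior × likelihood, so P(k | x) ∝ P(Z=k) f_k(x); normalise over all components.
Normal densities:
  L_I = (1/(0.9·√(2π)))·exp(−(4.56−3.0)²/(2·0.9²)) = 0.443269·exp(-1.50222) = 0.0986872
  L_II = (1/(0.4·√(2π)))·exp(−(4.56−4.1)²/(2·0.4²)) = 0.997356·exp(-0.66125) = 0.514841
  L_III = (1/(1.0·√(2π)))·exp(−(4.56−4.5)²/(2·1.0²)) = 0.398942·exp(-0.00180) = 0.398225
  L_IV = (1/(1.1·√(2π)))·exp(−(4.56−8.6)²/(2·1.1²)) = 0.362675·exp(-6.74446) = 0.000427006
Prior × likelihood for each component:
  P(Z=I)·L_I = 0.21 × 0.0986872 = 0.0207243
  P(Z=II)·L_II = 0.21 × 0.514841 = 0.108117
  P(Z=III)·L_III = 0.51 × 0.398225 = 0.203095
  P(Z=IV)·L_IV = 0.07 × 0.000427006 = 2.98904e-05
Evidence: 0.0207243 + 0.108117 + 0.203095 + 2.98904e-05 = 0.331965
P(Population I | x) ≈ 0.0624

0.0624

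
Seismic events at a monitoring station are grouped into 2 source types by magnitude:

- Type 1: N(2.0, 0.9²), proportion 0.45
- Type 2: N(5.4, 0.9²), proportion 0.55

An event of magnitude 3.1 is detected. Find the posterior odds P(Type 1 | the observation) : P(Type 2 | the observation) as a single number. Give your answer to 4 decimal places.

The posterior odds equal the prior odds times the likelihood ratio: (π_i/π_j)·(f_i(x)/f_j(x)).
Evaluate each component's likelihood at the observed value:
  f_1 = 0.210033
  f_2 = 0.0169242
Odds = (0.45/0.55) × (0.210033/0.0169242) = 0.818182 × 12.4102 ≈ 10.1538

10.1538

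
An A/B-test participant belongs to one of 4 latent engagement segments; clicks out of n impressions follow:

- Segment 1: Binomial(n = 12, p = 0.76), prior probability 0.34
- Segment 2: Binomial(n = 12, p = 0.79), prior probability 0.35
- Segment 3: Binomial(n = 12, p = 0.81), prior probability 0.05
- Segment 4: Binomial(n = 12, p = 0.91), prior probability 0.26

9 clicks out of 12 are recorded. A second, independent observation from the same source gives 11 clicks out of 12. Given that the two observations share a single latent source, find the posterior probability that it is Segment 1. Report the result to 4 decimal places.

Apply Bayes' rule: the posterior for each component is proportional to its prior times its likelihood at x.
Since both observations come from the same component, the likelihood for component k is f_k(x₁)·f_k(x₂).
  f_1 = [0.257264] × [0.140716] = 0.036201
  f_2 = [0.244188] × [0.188494] = 0.0460281
  f_3 = [0.22649] × [0.224528] = 0.0508532
  f_4 = [0.0686314] × [0.382718] = 0.0262665
Multiply by the mixture weights:
  P(Z=1)·f_1 = 0.34 × 0.036201 = 0.0123083
  P(Z=2)·f_2 = 0.35 × 0.0460281 = 0.0161098
  P(Z=3)·f_3 = 0.05 × 0.0508532 = 0.00254266
  P(Z=4)·f_4 = 0.26 × 0.0262665 = 0.00682928
Evidence: 0.0123083 + 0.0161098 + 0.00254266 + 0.00682928 = 0.0377901
Responsibility of Segment 1: 0.0123083 / 0.0377901 ≈ 0.3257

0.3257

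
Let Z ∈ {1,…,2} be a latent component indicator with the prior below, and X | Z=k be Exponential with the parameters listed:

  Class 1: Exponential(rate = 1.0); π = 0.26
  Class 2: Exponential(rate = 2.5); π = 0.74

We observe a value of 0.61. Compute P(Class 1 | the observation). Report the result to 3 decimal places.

0.260

Posterior ∝ prior × likelihood, so P(k | x) ∝ π_k f_k(x); normalise over all components.
Evaluate each component's likelihood at the observed value:
  f_1 = 1.0·e^(−1.0·0.61) = 1.0·e^(−0.6100) = 0.543351
  f_2 = 2.5·e^(−2.5·0.61) = 2.5·e^(−1.5250) = 0.544053
Weight by the priors:
  π_1·f_1 = 0.26 × 0.543351 = 0.141271
  π_2·f_2 = 0.74 × 0.544053 = 0.402599
Sum: 0.141271 + 0.402599 = 0.54387
So the posterior for Class 1 is 0.141271 / 0.54387 ≈ 0.260.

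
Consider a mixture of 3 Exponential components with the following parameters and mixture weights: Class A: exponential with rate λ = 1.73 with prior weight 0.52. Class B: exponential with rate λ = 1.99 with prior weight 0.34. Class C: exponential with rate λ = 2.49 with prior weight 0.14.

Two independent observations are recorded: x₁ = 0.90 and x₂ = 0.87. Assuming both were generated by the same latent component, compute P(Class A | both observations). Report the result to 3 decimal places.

By Bayes' theorem, P(k | x) = w_k f_k(x) / Σ_j w_j f_j(x).
Since both observations come from the same component, the likelihood for component k is f_k(x₁)·f_k(x₂).
  L_A = [0.364628] × [0.384052] = 0.140036
  L_B = [0.331919] × [0.352338] = 0.116947
  L_C = [0.264817] × [0.285356] = 0.0755671
Unnormalised posteriors:
  w_A·L_A = 0.52 × 0.140036 = 0.0728186
  w_B·L_B = 0.34 × 0.116947 = 0.0397621
  w_C·L_C = 0.14 × 0.0755671 = 0.0105794
Marginal: 0.0728186 + 0.0397621 + 0.0105794 = 0.12316
Responsibility of Class A: 0.0728186 / 0.12316 ≈ 0.591

0.591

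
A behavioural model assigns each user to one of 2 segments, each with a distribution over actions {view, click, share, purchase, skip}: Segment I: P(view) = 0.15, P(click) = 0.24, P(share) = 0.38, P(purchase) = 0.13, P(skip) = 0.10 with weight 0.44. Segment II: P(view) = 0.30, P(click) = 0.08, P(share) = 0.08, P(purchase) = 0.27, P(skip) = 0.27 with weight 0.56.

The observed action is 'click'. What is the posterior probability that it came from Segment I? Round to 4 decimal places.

The responsibility of component k is P(Z=k) f_k(x) divided by Σ_j P(Z=j) f_j(x).
Component likelihoods at x = 'click':
  L_I = 0.24
  L_II = 0.08
Weight by the priors:
  P(Z=I)·L_I = 0.44 × 0.24 = 0.1056
  P(Z=II)·L_II = 0.56 × 0.08 = 0.0448
Sum: 0.1056 + 0.0448 = 0.1504
P(Segment I | the observation) = 0.1056 / 0.1504 ≈ 0.7021

0.7021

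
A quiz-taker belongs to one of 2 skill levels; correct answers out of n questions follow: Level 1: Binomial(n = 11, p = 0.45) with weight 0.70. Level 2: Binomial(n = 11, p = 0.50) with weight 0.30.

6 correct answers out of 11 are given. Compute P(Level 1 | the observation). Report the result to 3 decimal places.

0.666

By Bayes' theorem, P(k | x) = P(Z=k) f_k(x) / Σ_j P(Z=j) f_j(x).
Evaluate each component's likelihood at the observed value:
  L_1 = C(11,6)·0.45^6·0.55^5 = 462·0.00830377·0.0503284 = 0.193077
  L_2 = C(11,6)·0.50^6·0.50^5 = 462·0.015625·0.03125 = 0.225586
Multiply by the mixture weights:
  P(Z=1)·L_1 = 0.70 × 0.193077 = 0.135154
  P(Z=2)·L_2 = 0.30 × 0.225586 = 0.0676758
Normaliser: 0.135154 + 0.0676758 = 0.20283
P(Level 1 | 6 correct answers out of 11) ≈ 0.666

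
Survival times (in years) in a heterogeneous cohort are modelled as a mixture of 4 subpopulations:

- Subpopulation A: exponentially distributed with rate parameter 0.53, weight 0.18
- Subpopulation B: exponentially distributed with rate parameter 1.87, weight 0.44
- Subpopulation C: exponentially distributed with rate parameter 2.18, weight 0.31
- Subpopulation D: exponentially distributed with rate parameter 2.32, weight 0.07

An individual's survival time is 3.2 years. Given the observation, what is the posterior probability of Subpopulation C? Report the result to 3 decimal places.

The responsibility of component k is w_k f_k(x) divided by Σ_j w_j f_j(x).
Exponential densities:
  f_A = 0.53·e^(−0.53·3.2) = 0.53·e^(−1.6960) = 0.0972103
  f_B = 1.87·e^(−1.87·3.2) = 1.87·e^(−5.9840) = 0.00471003
  f_C = 2.18·e^(−2.18·3.2) = 2.18·e^(−6.9760) = 0.00203619
  f_D = 2.32·e^(−2.32·3.2) = 2.32·e^(−7.4240) = 0.00138448
Unnormalised posteriors:
  w_A·f_A = 0.18 × 0.0972103 = 0.0174979
  w_B·f_B = 0.44 × 0.00471003 = 0.00207241
  w_C·f_C = 0.31 × 0.00203619 = 0.000631219
  w_D·f_D = 0.07 × 0.00138448 = 9.69134e-05
Denominator: 0.0174979 + 0.00207241 + 0.000631219 + 9.69134e-05 = 0.0202984
Responsibility of Subpopulation C: 0.000631219 / 0.0202984 ≈ 0.031

0.031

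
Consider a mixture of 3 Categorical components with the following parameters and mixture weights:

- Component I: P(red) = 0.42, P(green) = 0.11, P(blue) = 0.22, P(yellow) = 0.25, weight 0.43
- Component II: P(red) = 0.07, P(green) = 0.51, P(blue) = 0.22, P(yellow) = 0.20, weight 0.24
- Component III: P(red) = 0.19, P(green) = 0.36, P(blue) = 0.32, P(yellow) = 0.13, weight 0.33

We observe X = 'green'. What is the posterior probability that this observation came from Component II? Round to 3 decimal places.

By Bayes' theorem, P(k | x) = π_k f_k(x) / Σ_j π_j f_j(x).
Component likelihoods at x = 'green':
  p_I = P(green | comp) = 0.11
  p_II = P(green | comp) = 0.51
  p_III = P(green | comp) = 0.36
Multiply by the mixture weights:
  π_I·p_I = 0.43 × 0.11 = 0.0473
  π_II·p_II = 0.24 × 0.51 = 0.1224
  π_III·p_III = 0.33 × 0.36 = 0.1188
Evidence: 0.0473 + 0.1224 + 0.1188 = 0.2885
P(Component II | data) = 0.1224 / 0.2885 ≈ 0.424

0.424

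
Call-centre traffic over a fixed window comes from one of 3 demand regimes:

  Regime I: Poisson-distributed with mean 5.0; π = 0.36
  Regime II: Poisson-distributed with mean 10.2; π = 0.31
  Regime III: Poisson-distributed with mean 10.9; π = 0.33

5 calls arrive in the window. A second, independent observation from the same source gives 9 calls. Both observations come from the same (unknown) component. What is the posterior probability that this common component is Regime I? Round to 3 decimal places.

0.515

Apply Bayes' rule: the posterior for each component is proportional to its prior times its likelihood at x.
Since both observations come from the same component, the likelihood for component k is f_k(x₁)·f_k(x₂).
  L_I = [0.175467] × [0.0362656] = 0.00636343
  L_II = [0.0341992] × [0.122415] = 0.0041865
  L_III = [0.0236669] × [0.110475] = 0.00261461
Weight by the priors:
  P(Z=I)·L_I = 0.36 × 0.00636343 = 0.00229083
  P(Z=II)·L_II = 0.31 × 0.0041865 = 0.00129781
  P(Z=III)·L_III = 0.33 × 0.00261461 = 0.000862821
Marginal: 0.00229083 + 0.00129781 + 0.000862821 = 0.00445147
So the posterior for Regime I is 0.00229083 / 0.00445147 ≈ 0.515.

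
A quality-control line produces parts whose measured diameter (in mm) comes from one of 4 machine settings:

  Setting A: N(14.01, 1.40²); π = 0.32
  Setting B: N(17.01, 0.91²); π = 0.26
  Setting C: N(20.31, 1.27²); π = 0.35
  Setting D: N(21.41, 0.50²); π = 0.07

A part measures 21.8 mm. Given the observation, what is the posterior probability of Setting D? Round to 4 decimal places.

By Bayes' theorem, P(k | x) = w_k f_k(x) / Σ_j w_j f_j(x).
Normal densities:
  p_A = 5.39047e-08
  p_B = 4.22073e-07
  p_C = 0.157838
  p_D = 0.58861
Weight by the priors:
  w_A·p_A = 0.32 × 5.39047e-08 = 1.72495e-08
  w_B·p_B = 0.26 × 4.22073e-07 = 1.09739e-07
  w_C·p_C = 0.35 × 0.157838 = 0.0552432
  w_D·p_D = 0.07 × 0.58861 = 0.0412027
Sum: 1.72495e-08 + 1.09739e-07 + 0.0552432 + 0.0412027 = 0.096446
P(Setting D | data) = 0.0412027 / 0.096446 ≈ 0.4272

0.4272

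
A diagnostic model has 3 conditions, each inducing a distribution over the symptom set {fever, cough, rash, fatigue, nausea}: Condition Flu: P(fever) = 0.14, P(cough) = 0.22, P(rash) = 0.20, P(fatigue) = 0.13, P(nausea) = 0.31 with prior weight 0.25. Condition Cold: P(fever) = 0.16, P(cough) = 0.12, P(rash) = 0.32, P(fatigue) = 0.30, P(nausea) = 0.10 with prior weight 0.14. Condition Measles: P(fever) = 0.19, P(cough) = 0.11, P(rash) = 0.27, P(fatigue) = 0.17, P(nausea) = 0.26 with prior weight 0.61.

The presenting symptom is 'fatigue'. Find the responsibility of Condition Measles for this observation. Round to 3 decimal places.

Posterior ∝ prior × likelihood, so P(k | x) ∝ π_k f_k(x); normalise over all components.
Evaluate each component's likelihood at the observed value:
  p_Flu = 0.13
  p_Cold = 0.3
  p_Measles = 0.17
Unnormalised posteriors:
  π_Flu·p_Flu = 0.25 × 0.13 = 0.0325
  π_Cold·p_Cold = 0.14 × 0.3 = 0.042
  π_Measles·p_Measles = 0.61 × 0.17 = 0.1037
Sum: 0.0325 + 0.042 + 0.1037 = 0.1782
P(Condition Measles | data) ≈ 0.582

0.582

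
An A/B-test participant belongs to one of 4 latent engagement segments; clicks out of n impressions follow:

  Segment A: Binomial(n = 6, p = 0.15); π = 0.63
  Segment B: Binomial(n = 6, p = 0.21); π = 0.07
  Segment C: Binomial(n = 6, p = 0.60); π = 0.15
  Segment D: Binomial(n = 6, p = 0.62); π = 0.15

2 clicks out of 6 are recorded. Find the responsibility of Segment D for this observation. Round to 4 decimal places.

P(component k | x) = w_k·f_k(x) / marginal(x), where marginal(x) = Σ_j w_j·f_j(x).
Evaluate each component's likelihood at the observed value:
  p_A = C(6,2)·0.15^2·0.85^4 = 15·0.0225·0.522006 = 0.176177
  p_B = C(6,2)·0.21^2·0.79^4 = 15·0.0441·0.389501 = 0.257655
  p_C = C(6,2)·0.60^2·0.40^4 = 15·0.36·0.0256 = 0.13824
  p_D = C(6,2)·0.62^2·0.38^4 = 15·0.3844·0.0208514 = 0.120229
Weight by the priors:
  w_A·p_A = 0.63 × 0.176177 = 0.110992
  w_B·p_B = 0.07 × 0.257655 = 0.0180358
  w_C·p_C = 0.15 × 0.13824 = 0.020736
  w_D·p_D = 0.15 × 0.120229 = 0.0180343
Sum: 0.110992 + 0.0180358 + 0.020736 + 0.0180343 = 0.167798
P(Segment D | the observation) ≈ 0.1075

0.1075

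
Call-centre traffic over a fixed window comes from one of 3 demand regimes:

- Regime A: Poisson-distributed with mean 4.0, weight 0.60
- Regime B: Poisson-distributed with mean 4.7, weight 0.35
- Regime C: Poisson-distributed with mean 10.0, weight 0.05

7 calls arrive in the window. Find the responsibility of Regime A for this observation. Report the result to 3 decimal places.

Apply Bayes' rule: the posterior for each component is proportional to its prior times its likelihood at x.
Component likelihoods at x = 7 calls:
  p_A = e^(−4.0)·4.0^7/7! = 0.0595404
  p_B = e^(−4.7)·4.7^7/7! = 0.0914261
  p_C = e^(−10.0)·10.0^7/7! = 0.0900792
Multiply by the mixture weights:
  w_A·p_A = 0.60 × 0.0595404 = 0.0357242
  w_B·p_B = 0.35 × 0.0914261 = 0.0319992
  w_C·p_C = 0.05 × 0.0900792 = 0.00450396
Normaliser: 0.0357242 + 0.0319992 + 0.00450396 = 0.0722273
P(Regime A | the observation) = 0.0357242 / 0.0722273 ≈ 0.495

0.495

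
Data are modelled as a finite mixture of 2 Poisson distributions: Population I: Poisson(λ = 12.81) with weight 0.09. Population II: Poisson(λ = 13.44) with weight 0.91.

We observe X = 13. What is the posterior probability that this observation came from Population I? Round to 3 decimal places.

P(component k | x) = w_k·f_k(x) / marginal(x), where marginal(x) = Σ_j w_j·f_j(x).
Component likelihoods at x = 13:
  p_I = e^(−12.81)·12.81^13/13! = 0.109786
  p_II = e^(−13.44)·13.44^13/13! = 0.109142
Unnormalised posteriors:
  w_I·p_I = 0.09 × 0.109786 = 0.00988072
  w_II·p_II = 0.91 × 0.109142 = 0.0993193
Sum: 0.00988072 + 0.0993193 = 0.1092
So the posterior for Population I is 0.00988072 / 0.1092 ≈ 0.090.

0.090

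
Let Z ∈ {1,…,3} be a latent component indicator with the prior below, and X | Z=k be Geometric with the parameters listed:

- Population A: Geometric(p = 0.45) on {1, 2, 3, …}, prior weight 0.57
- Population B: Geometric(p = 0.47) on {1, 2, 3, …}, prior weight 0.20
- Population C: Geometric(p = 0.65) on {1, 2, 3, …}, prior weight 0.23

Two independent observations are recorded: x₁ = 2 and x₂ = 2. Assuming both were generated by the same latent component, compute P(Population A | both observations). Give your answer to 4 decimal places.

0.5895

P(component k | x) = P(Z=k)·f_k(x) / marginal(x), where marginal(x) = Σ_j P(Z=j)·f_j(x).
Since both observations come from the same component, the likelihood for component k is f_k(x₁)·f_k(x₂).
  f_A = [0.2475] × [0.2475] = 0.0612563
  f_B = [0.2491] × [0.2491] = 0.0620508
  f_C = [0.2275] × [0.2275] = 0.0517562
Weight by the priors:
  P(Z=A)·f_A = 0.57 × 0.0612563 = 0.0349161
  P(Z=B)·f_B = 0.20 × 0.0620508 = 0.0124102
  P(Z=C)·f_C = 0.23 × 0.0517562 = 0.0119039
Marginal: 0.0349161 + 0.0124102 + 0.0119039 = 0.0592302
P(Population A | x) ≈ 0.5895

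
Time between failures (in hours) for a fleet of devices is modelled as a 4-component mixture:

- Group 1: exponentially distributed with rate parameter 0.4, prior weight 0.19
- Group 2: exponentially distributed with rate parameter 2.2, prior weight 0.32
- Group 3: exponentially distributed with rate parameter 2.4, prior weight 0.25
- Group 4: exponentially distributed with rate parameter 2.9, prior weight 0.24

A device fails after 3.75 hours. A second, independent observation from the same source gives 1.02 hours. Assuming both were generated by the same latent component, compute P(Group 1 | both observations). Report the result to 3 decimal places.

0.987

Posterior ∝ prior × likelihood, so P(k | x) ∝ w_k f_k(x); normalise over all components.
Since both observations come from the same component, the likelihood for component k is f_k(x₁)·f_k(x₂).
  p_1 = [0.0892521] × [0.265992] = 0.0237403
  p_2 = [0.000574769] × [0.233274] = 0.000134078
  p_3 = [0.000296184] × [0.207519] = 6.14638e-05
  p_4 = [5.4884e-05] × [0.150576] = 8.26419e-06
Prior × likelihood for each component:
  w_1·p_1 = 0.19 × 0.0237403 = 0.00451066
  w_2·p_2 = 0.32 × 0.000134078 = 4.29051e-05
  w_3·p_3 = 0.25 × 6.14638e-05 = 1.53659e-05
  w_4·p_4 = 0.24 × 8.26419e-06 = 1.98341e-06
Normaliser: 0.00451066 + 4.29051e-05 + 1.53659e-05 + 1.98341e-06 = 0.00457091
P(Group 1 | data) = 0.00451066 / 0.00457091 ≈ 0.987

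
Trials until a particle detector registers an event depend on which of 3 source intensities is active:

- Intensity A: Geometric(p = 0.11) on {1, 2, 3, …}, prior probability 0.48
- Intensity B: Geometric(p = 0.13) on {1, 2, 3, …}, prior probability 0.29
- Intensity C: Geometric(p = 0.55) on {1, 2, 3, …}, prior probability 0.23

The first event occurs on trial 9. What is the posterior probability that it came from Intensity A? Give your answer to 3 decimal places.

P(component k | x) = π_k·f_k(x) / marginal(x), where marginal(x) = Σ_j π_j·f_j(x).
Component likelihoods at x = 9:
  p_A = 0.0433025
  p_B = 0.0426675
  p_C = 0.000924832
Weight by the priors:
  π_A·p_A = 0.48 × 0.0433025 = 0.0207852
  π_B·p_B = 0.29 × 0.0426675 = 0.0123736
  π_C·p_C = 0.23 × 0.000924832 = 0.000212711
Sum: 0.0207852 + 0.0123736 + 0.000212711 = 0.0333715
P(Intensity A | x) ≈ 0.623

0.623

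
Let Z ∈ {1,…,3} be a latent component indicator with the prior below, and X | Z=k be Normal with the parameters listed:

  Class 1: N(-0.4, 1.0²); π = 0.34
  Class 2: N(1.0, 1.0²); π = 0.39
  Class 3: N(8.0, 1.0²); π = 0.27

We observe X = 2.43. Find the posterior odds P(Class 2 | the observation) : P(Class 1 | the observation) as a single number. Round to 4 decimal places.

22.6283

The posterior odds equal the prior odds times the likelihood ratio: (P(Z=i)/P(Z=j))·(f_i(x)/f_j(x)).
Component likelihoods at x = 2.43:
  f_1 = (1/(1.0·√(2π)))·exp(−(2.43−-0.4)²/(2·1.0²)) = 0.398942·exp(-4.00445) = 0.00727444
  f_2 = (1/(1.0·√(2π)))·exp(−(2.43−1.0)²/(2·1.0²)) = 0.398942·exp(-1.02245) = 0.143505
  f_3 = (1/(1.0·√(2π)))·exp(−(2.43−8.0)²/(2·1.0²)) = 0.398942·exp(-15.51245) = 7.31036e-08
0.0559668 / 0.00247331 ≈ 22.6283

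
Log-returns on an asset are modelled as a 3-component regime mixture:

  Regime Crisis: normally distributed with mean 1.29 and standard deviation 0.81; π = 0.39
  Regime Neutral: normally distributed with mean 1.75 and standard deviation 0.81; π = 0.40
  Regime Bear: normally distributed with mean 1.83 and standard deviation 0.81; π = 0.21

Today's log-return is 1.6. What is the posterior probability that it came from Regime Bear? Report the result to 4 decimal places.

0.2107

P(component k | x) = P(Z=k)·f_k(x) / marginal(x), where marginal(x) = Σ_j P(Z=j)·f_j(x).
Normal densities:
  L_Crisis = (1/(0.81·√(2π)))·exp(−(1.6−1.29)²/(2·0.81²)) = 0.492521·exp(-0.07324) = 0.45774
  L_Neutral = (1/(0.81·√(2π)))·exp(−(1.6−1.75)²/(2·0.81²)) = 0.492521·exp(-0.01715) = 0.484148
  L_Bear = (1/(0.81·√(2π)))·exp(−(1.6−1.83)²/(2·0.81²)) = 0.492521·exp(-0.04031) = 0.473061
Unnormalised posteriors:
  P(Z=Crisis)·L_Crisis = 0.39 × 0.45774 = 0.178519
  P(Z=Neutral)·L_Neutral = 0.40 × 0.484148 = 0.193659
  P(Z=Bear)·L_Bear = 0.21 × 0.473061 = 0.0993428
Evidence: 0.178519 + 0.193659 + 0.0993428 = 0.471521
P(Regime Bear | the observation) ≈ 0.2107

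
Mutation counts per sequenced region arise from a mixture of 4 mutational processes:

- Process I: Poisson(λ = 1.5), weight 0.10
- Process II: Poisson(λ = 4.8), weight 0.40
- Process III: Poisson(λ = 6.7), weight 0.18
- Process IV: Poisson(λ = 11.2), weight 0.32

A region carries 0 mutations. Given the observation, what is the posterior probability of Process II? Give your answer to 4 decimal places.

0.1274

By Bayes' theorem, P(k | x) = π_k f_k(x) / Σ_j π_j f_j(x).
Poisson probabilities:
  f_I = e^(−1.5)·1.5^0/0! = 0.22313
  f_II = e^(−4.8)·4.8^0/0! = 0.00822975
  f_III = e^(−6.7)·6.7^0/0! = 0.00123091
  f_IV = e^(−11.2)·11.2^0/0! = 1.36742e-05
Prior × likelihood for each component:
  π_I·f_I = 0.10 × 0.22313 = 0.022313
  π_II·f_II = 0.40 × 0.00822975 = 0.0032919
  π_III·f_III = 0.18 × 0.00123091 = 0.000221564
  π_IV·f_IV = 0.32 × 1.36742e-05 = 4.37574e-06
Sum: 0.022313 + 0.0032919 + 0.000221564 + 4.37574e-06 = 0.0258309
Responsibility of Process II: 0.0032919 / 0.0258309 ≈ 0.1274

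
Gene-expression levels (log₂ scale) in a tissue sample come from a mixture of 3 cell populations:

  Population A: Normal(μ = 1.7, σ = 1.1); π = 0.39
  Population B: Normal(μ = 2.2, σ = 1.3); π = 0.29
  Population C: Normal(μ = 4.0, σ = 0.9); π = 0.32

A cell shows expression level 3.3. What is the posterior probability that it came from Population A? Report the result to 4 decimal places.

0.2272

The responsibility of component k is w_k f_k(x) divided by Σ_j w_j f_j(x).
Evaluate each component's likelihood at the observed value:
  f_A = 0.125921
  f_B = 0.214533
  f_C = 0.327572
Weight by the priors:
  w_A·f_A = 0.39 × 0.125921 = 0.0491092
  w_B·f_B = 0.29 × 0.214533 = 0.0622146
  w_C·f_C = 0.32 × 0.327572 = 0.104823
Normaliser: 0.0491092 + 0.0622146 + 0.104823 = 0.216147
P(Population A | data) ≈ 0.2272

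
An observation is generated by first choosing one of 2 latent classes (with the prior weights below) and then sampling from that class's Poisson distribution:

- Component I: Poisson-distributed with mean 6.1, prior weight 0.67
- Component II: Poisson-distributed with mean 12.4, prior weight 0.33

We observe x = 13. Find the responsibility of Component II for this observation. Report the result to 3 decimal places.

P(component k | x) = P(Z=k)·f_k(x) / marginal(x), where marginal(x) = Σ_j P(Z=j)·f_j(x).
Poisson probabilities:
  f_I = 0.00583192
  f_II = 0.10838
Prior × likelihood for each component:
  P(Z=I)·f_I = 0.67 × 0.00583192 = 0.00390738
  P(Z=II)·f_II = 0.33 × 0.10838 = 0.0357655
Normaliser: 0.00390738 + 0.0357655 = 0.0396729
So the posterior for Component II is 0.0357655 / 0.0396729 ≈ 0.902.

0.902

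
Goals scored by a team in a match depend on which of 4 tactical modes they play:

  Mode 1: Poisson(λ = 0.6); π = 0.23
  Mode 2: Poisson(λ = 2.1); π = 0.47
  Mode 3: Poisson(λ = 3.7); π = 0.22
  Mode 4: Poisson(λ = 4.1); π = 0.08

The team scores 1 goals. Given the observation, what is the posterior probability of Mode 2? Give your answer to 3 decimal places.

P(component k | x) = π_k·f_k(x) / marginal(x), where marginal(x) = Σ_j π_j·f_j(x).
Evaluate each component's likelihood at the observed value:
  f_1 = 0.329287
  f_2 = 0.257158
  f_3 = 0.091477
  f_4 = 0.067948
Weight by the priors:
  π_1·f_1 = 0.23 × 0.329287 = 0.075736
  π_2·f_2 = 0.47 × 0.257158 = 0.120864
  π_3·f_3 = 0.22 × 0.091477 = 0.020125
  π_4·f_4 = 0.08 × 0.067948 = 0.00543584
Denominator: 0.075736 + 0.120864 + 0.020125 + 0.00543584 = 0.222161
Responsibility of Mode 2: 0.120864 / 0.222161 ≈ 0.544

0.544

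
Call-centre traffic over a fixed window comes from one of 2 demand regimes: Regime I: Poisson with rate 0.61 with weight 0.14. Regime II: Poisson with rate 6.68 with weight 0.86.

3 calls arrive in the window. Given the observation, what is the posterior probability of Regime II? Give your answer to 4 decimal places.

Posterior ∝ prior × likelihood, so P(k | x) ∝ π_k f_k(x); normalise over all components.
Poisson probabilities:
  f_I = e^(−0.61)·0.61^3/3! = 0.0205551
  f_II = e^(−6.68)·6.68^3/3! = 0.0623866
Unnormalised posteriors:
  π_I·f_I = 0.14 × 0.0205551 = 0.00287771
  π_II·f_II = 0.86 × 0.0623866 = 0.0536524
Denominator: 0.00287771 + 0.0536524 = 0.0565301
P(Regime II | the observation) ≈ 0.9491

0.9491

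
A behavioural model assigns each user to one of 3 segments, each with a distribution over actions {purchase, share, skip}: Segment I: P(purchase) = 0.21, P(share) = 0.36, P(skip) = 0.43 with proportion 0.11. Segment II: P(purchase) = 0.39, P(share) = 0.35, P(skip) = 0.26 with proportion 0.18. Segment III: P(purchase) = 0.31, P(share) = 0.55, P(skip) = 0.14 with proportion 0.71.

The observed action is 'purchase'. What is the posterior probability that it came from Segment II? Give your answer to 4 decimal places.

0.2240

The responsibility of component k is P(Z=k) f_k(x) divided by Σ_j P(Z=j) f_j(x).
Component likelihoods at x = 'purchase':
  f_I = P(purchase | comp) = 0.21
  f_II = P(purchase | comp) = 0.39
  f_III = P(purchase | comp) = 0.31
Unnormalised posteriors:
  P(Z=I)·f_I = 0.11 × 0.21 = 0.0231
  P(Z=II)·f_II = 0.18 × 0.39 = 0.0702
  P(Z=III)·f_III = 0.71 × 0.31 = 0.2201
Marginal: 0.0231 + 0.0702 + 0.2201 = 0.3134
P(Segment II | data) ≈ 0.2240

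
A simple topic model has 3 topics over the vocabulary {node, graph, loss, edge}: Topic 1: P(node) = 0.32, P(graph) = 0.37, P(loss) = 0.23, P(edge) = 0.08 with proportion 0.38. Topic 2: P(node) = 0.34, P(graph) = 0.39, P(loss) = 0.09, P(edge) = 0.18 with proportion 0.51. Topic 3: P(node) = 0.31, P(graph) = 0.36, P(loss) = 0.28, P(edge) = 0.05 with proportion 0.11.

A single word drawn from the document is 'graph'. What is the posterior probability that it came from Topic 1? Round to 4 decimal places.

P(component k | x) = P(Z=k)·f_k(x) / marginal(x), where marginal(x) = Σ_j P(Z=j)·f_j(x).
Component likelihoods at x = 'graph':
  f_1 = P(graph | comp) = 0.37
  f_2 = P(graph | comp) = 0.39
  f_3 = P(graph | comp) = 0.36
Prior × likelihood for each component:
  P(Z=1)·f_1 = 0.38 × 0.37 = 0.1406
  P(Z=2)·f_2 = 0.51 × 0.39 = 0.1989
  P(Z=3)·f_3 = 0.11 × 0.36 = 0.0396
Denominator: 0.1406 + 0.1989 + 0.0396 = 0.3791
Responsibility of Topic 1: 0.1406 / 0.3791 ≈ 0.3709

0.3709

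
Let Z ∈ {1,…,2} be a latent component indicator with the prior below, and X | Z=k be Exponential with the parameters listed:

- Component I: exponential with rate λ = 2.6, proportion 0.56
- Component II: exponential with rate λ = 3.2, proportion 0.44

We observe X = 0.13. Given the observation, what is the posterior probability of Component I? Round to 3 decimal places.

0.528

By Bayes' theorem, P(k | x) = w_k f_k(x) / Σ_j w_j f_j(x).
Evaluate each component's likelihood at the observed value:
  p_I = 1.85431
  p_II = 2.11098
Multiply by the mixture weights:
  w_I·p_I = 0.56 × 1.85431 = 1.03841
  w_II·p_II = 0.44 × 2.11098 = 0.92883
Normaliser: 1.03841 + 0.92883 = 1.96724
So the posterior for Component I is 1.03841 / 1.96724 ≈ 0.528.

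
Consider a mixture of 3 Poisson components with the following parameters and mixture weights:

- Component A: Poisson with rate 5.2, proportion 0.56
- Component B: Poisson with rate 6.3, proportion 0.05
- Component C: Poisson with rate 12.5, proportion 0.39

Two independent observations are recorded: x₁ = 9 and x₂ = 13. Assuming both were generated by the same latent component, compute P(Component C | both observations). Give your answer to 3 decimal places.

Apply Bayes' rule: the posterior for each component is proportional to its prior times its likelihood at x.
Since both observations come from the same component, the likelihood for component k is f_k(x₁)·f_k(x₂).
  p_A = [0.0422606] × [0.00180066] = 7.6097e-05
  p_B = [0.0791128] × [0.00726259] = 0.000574564
  p_C = [0.0765149] × [0.10886] = 0.00832942
Weight by the priors:
  π_A·p_A = 0.56 × 7.6097e-05 = 4.26143e-05
  π_B·p_B = 0.05 × 0.000574564 = 2.87282e-05
  π_C·p_C = 0.39 × 0.00832942 = 0.00324847
Denominator: 4.26143e-05 + 2.87282e-05 + 0.00324847 = 0.00331982
So the posterior for Component C is 0.00324847 / 0.00331982 ≈ 0.979.

0.979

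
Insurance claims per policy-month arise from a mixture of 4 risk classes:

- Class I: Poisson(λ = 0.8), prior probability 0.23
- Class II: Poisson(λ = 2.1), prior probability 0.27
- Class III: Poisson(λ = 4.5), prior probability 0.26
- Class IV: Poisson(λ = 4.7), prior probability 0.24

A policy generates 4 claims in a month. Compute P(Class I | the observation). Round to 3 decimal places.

0.014

P(component k | x) = π_k·f_k(x) / marginal(x), where marginal(x) = Σ_j π_j·f_j(x).
Poisson probabilities:
  L_I = e^(−0.8)·0.8^4/4! = 0.00766855
  L_II = e^(−2.1)·2.1^4/4! = 0.099231
  L_III = e^(−4.5)·4.5^4/4! = 0.189808
  L_IV = e^(−4.7)·4.7^4/4! = 0.184925
Prior × likelihood for each component:
  π_I·L_I = 0.23 × 0.00766855 = 0.00176377
  π_II·L_II = 0.27 × 0.099231 = 0.0267924
  π_III·L_III = 0.26 × 0.189808 = 0.04935
  π_IV·L_IV = 0.24 × 0.184925 = 0.0443821
Denominator: 0.00176377 + 0.0267924 + 0.04935 + 0.0443821 = 0.122288
So the posterior for Class I is 0.00176377 / 0.122288 ≈ 0.014.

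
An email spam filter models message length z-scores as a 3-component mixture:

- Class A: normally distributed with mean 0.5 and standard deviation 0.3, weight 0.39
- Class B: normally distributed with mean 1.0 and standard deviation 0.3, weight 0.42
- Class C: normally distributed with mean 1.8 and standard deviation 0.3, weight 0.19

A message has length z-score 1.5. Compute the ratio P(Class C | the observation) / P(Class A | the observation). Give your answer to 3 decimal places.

76.434

The posterior odds equal the prior odds times the likelihood ratio: (P(Z=i)/P(Z=j))·(f_i(x)/f_j(x)).
Evaluate each component's likelihood at the observed value:
  L_A = (1/(0.3·√(2π)))·exp(−(1.5−0.5)²/(2·0.3²)) = 1.329808·exp(-5.55556) = 0.00514093
  L_B = (1/(0.3·√(2π)))·exp(−(1.5−1.0)²/(2·0.3²)) = 1.329808·exp(-1.38889) = 0.33159
  L_C = (1/(0.3·√(2π)))·exp(−(1.5−1.8)²/(2·0.3²)) = 1.329808·exp(-0.50000) = 0.806569
0.153248 / 0.00200496 ≈ 76.434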